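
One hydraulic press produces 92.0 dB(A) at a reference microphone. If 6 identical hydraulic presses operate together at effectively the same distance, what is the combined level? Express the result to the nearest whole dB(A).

100 dB(A)

N identical incoherent sources raise the level by 10·log₁₀ N.
L_total = 92.0 + 10·log₁₀(6) = 92.0 + 7.782 = 99.78 dB(A).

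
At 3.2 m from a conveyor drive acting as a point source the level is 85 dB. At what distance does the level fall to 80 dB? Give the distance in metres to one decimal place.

Point-source spreading drops the level by 20·log₁₀(r₂/r₁); inverting, r₂/r₁ = 10^(ΔL/20).
r₂ = 3.2·10^((85−80)/20) = 3.2·10^(5.0/20) = 5.69 m.

5.7 m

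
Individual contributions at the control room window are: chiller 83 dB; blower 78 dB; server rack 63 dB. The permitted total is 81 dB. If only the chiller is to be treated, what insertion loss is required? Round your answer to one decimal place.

5.2 dB

Everything except the chiller sums to 10^(78/10) + 10^(63/10) = 6.509e+07 in linear terms, 78.14 dB.
The limit corresponds to 10^(81/10) = 1.259e+08; subtracting the fixed part leaves 6.080e+07 for the chiller, i.e. 77.84 dB.
So the chiller must be reduced from 83 to 77.84 dB: IL = 5.16 dB.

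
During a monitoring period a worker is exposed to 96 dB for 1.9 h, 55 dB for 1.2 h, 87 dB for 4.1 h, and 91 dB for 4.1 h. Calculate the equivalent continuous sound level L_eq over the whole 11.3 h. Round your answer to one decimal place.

Weight each interval's intensity by its duration and average over T = 11.3 h:
Σ tᵢ·10^(Lᵢ/10) = 1.9·10^(96/10) + 1.2·10^(55/10) + 4.1·10^(87/10) + 4.1·10^(91/10) = 1.478e+10.
L_eq = 10·log₁₀(1.478e+10/11.3) = 91.17 dB.

91.2 dB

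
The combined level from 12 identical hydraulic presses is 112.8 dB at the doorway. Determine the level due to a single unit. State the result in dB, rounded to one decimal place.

102.0 dB

12 equal contributions raise the level by 10·log₁₀ 12 = 10.792 dB, so each unit alone gives 112.8 − 10.792.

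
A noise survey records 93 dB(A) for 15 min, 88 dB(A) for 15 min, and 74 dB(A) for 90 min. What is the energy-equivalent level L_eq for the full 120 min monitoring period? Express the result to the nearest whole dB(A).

85 dB(A)

L_eq = 10·log₁₀[(1/T)·Σ tᵢ·10^(Lᵢ/10)] with T = 120 min.
Σ tᵢ·10^(Lᵢ/10) = 15·10^(93/10) + 15·10^(88/10) + 90·10^(74/10) = 4.165e+10.
L_eq = 10·log₁₀(4.165e+10/120) = 85.40 dB(A).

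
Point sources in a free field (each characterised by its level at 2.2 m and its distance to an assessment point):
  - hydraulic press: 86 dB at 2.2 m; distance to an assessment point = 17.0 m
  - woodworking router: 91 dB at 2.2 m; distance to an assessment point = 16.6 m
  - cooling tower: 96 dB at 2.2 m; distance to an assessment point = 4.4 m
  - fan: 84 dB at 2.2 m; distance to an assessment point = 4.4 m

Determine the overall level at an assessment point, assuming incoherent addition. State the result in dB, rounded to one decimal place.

90.4 dB

First find each source's level at the receiver (point-source: −20·log₁₀(r/r_ref)), then combine on an intensity basis.
hydraulic press: 86 − 20·log₁₀(17.0/2.2) = 86 − 17.76 = 68.24 dB.
woodworking router: 91 − 20·log₁₀(16.6/2.2) = 91 − 17.55 = 73.45 dB.
cooling tower: 96 − 20·log₁₀(4.4/2.2) = 96 − 6.02 = 89.98 dB.
fan: 84 − 20·log₁₀(4.4/2.2) = 84 − 6.02 = 77.98 dB.
Σ 10^(L/10) = 1.087e+09 → L_total = 10·log₁₀(1.087e+09) = 90.36 dB.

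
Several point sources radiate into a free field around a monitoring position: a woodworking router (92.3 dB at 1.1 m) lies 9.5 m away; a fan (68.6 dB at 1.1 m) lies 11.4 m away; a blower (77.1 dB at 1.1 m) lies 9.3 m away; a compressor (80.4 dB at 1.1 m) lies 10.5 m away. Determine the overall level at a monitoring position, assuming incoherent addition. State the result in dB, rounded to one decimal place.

73.9 dB

Apply inverse-square spreading to bring every level to the receiver, then sum 10^(L/10).
woodworking router: 92.3 − 20·log₁₀(9.5/1.1) = 92.3 − 18.73 = 73.57 dB.
fan: 68.6 − 20·log₁₀(11.4/1.1) = 68.6 − 20.31 = 48.29 dB.
blower: 77.1 − 20·log₁₀(9.3/1.1) = 77.1 − 18.54 = 58.56 dB.
compressor: 80.4 − 20·log₁₀(10.5/1.1) = 80.4 − 19.60 = 60.80 dB.
Σ 10^(L/10) = 2.476e+07 → L_total = 10·log₁₀(2.476e+07) = 73.94 dB.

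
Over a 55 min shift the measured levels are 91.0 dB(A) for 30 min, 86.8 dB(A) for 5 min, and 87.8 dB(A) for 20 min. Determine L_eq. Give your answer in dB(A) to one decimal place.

L_eq = 10·log₁₀[(1/T)·Σ tᵢ·10^(Lᵢ/10)] with T = 55 min.
Σ tᵢ·10^(Lᵢ/10) = 30·10^(91.0/10) + 5·10^(86.8/10) + 20·10^(87.8/10) = 5.221e+10.
L_eq = 10·log₁₀(5.221e+10/55) = 89.77 dB(A).

89.8 dB(A)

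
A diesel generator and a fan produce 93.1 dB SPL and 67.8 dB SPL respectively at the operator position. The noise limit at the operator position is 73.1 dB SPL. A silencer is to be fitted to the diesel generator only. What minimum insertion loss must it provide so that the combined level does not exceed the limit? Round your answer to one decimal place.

21.5 dB

Fixed contribution from the other source: Σ 10^(L/10) = 10^(67.8/10) = 6.026e+06 (67.80 dB SPL).
To meet 73.1 dB SPL overall, the treated diesel generator may contribute at most 10^(73.1/10) − 6.026e+06 = 1.439e+07, i.e. 71.58 dB SPL.
Required insertion loss = 93.1 − 71.58 = 21.52 dB.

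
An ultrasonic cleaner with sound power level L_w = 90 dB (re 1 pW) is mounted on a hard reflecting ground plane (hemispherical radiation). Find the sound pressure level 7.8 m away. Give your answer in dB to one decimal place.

64.2 dB

L_p = L_w − 10·log₁₀(2π·r²) with r = 7.8 m.
2π·r² = 382.3 m², 10·log₁₀ of that is 25.824 dB.
L_p = 90 − 25.824 = 64.18 dB.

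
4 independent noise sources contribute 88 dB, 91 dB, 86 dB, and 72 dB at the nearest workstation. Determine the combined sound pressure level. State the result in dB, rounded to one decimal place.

Incoherent sources combine by intensity addition: L_total = 10·log₁₀(Σ 10^(L_i/10)).
Σ 10^(L/10) = 10^(88/10) + 10^(91/10) + 10^(86/10) + 10^(72/10) = 2.304e+09.
L_total = 10·log₁₀(2.304e+09) = 93.62 dB.

93.6 dB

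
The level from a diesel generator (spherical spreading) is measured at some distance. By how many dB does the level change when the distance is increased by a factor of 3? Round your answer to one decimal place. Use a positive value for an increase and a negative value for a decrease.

With spherical spreading the level changes by −20·log₁₀(r₂/r₁).
ΔL = −20·log₁₀(3) = -9.54 dB.

-9.5 dB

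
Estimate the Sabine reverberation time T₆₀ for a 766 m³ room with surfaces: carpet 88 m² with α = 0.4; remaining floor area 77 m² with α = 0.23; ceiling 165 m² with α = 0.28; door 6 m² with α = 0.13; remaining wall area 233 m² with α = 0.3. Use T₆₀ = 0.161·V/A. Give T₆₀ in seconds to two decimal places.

0.73 s

A = Σ Sᵢαᵢ = 88·0.4 + 77·0.23 + 165·0.28 + 6·0.13 + 233·0.3 = 169.79 m².
T₆₀ = 0.161 × 766 / 169.79 = 0.726 s.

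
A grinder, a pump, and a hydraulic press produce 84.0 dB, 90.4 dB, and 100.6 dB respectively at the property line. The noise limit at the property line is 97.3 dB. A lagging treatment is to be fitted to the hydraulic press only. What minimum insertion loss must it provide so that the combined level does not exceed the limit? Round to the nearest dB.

5 dB

Fixed contribution from the other sources: Σ 10^(L/10) = 10^(84.0/10) + 10^(90.4/10) = 1.348e+09 (91.30 dB).
To meet 97.3 dB overall, the treated hydraulic press may contribute at most 10^(97.3/10) − 1.348e+09 = 4.023e+09, i.e. 96.05 dB.
So the hydraulic press must be reduced from 100.6 to 96.05 dB: IL = 4.55 dB.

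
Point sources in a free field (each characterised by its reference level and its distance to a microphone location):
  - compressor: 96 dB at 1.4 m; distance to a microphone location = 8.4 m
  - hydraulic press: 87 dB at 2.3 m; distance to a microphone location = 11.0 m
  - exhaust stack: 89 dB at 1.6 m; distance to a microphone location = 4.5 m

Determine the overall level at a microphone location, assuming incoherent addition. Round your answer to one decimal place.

83.7 dB

Apply inverse-square spreading to bring every level to the receiver, then sum 10^(L/10).
compressor: 96 − 20·log₁₀(8.4/1.4) = 96 − 15.56 = 80.44 dB.
hydraulic press: 87 − 20·log₁₀(11.0/2.3) = 87 − 13.59 = 73.41 dB.
exhaust stack: 89 − 20·log₁₀(4.5/1.6) = 89 − 8.98 = 80.02 dB.
Σ 10^(L/10) = 2.329e+08 → L_total = 10·log₁₀(2.329e+08) = 83.67 dB.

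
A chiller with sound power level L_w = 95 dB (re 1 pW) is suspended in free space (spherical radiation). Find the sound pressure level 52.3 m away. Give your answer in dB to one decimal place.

Free-field spherical radiation: L_p = L_w − 10·log₁₀(4π·r²), r = 52.3 m.
4π·r² = 3.437e+04 m², 10·log₁₀ of that is 45.362 dB.
L_p = 95 − 45.362 = 49.64 dB.

49.6 dB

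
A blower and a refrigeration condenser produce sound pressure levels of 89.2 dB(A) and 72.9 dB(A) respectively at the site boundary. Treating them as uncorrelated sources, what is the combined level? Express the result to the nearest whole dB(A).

89 dB(A)

Incoherent sources combine by intensity addition: L_total = 10·log₁₀(Σ 10^(L_i/10)).
Σ 10^(L/10) = 10^(89.2/10) + 10^(72.9/10) = 8.513e+08.
L_total = 10·log₁₀(8.513e+08) = 89.30 dB(A).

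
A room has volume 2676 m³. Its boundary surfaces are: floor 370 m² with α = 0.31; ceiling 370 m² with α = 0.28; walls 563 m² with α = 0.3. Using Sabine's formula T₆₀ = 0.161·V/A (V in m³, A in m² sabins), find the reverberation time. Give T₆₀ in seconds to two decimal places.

Total absorption A = 370·0.31 + 370·0.28 + 563·0.3 = 387.20 m² sabins.
T₆₀ = 0.161·V/A = 0.161·2676/387.20 = 1.113 s.

1.11 s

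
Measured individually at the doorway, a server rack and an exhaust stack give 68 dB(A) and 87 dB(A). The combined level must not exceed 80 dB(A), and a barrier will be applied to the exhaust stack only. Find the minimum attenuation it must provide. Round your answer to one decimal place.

7.3 dB

Fixed contribution from the other source: Σ 10^(L/10) = 10^(68/10) = 6.310e+06 (68.00 dB(A)).
To meet 80 dB(A) overall, the treated exhaust stack may contribute at most 10^(80/10) − 6.310e+06 = 9.369e+07, i.e. 79.72 dB(A).
Required insertion loss = 87 − 79.72 = 7.28 dB.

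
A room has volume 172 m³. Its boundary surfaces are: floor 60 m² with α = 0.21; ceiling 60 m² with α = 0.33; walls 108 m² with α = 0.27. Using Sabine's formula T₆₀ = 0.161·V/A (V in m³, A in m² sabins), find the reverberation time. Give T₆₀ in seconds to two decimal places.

0.45 s

Total absorption A = 60·0.21 + 60·0.33 + 108·0.27 = 61.56 m² sabins.
T₆₀ = 0.161·V/A = 0.161·172/61.56 = 0.450 s.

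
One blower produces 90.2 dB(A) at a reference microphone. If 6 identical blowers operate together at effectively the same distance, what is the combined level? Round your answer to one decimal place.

98.0 dB(A)

N identical incoherent sources raise the level by 10·log₁₀ N.
L_total = 90.2 + 10·log₁₀(6) = 90.2 + 7.782 = 97.98 dB(A).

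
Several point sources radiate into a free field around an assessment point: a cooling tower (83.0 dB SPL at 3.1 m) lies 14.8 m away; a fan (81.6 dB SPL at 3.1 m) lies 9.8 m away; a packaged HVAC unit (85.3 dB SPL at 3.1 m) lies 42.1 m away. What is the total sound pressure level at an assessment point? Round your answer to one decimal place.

74.0 dB SPL

Propagate each source to the receiver with L = L_ref − 20·log₁₀(r/r_ref), then add intensities.
cooling tower: 83.0 − 20·log₁₀(14.8/3.1) = 83.0 − 13.58 = 69.42 dB SPL.
fan: 81.6 − 20·log₁₀(9.8/3.1) = 81.6 − 10.00 = 71.60 dB SPL.
packaged HVAC unit: 85.3 − 20·log₁₀(42.1/3.1) = 85.3 − 22.66 = 62.64 dB SPL.
Σ 10^(L/10) = 2.505e+07 → L_total = 10·log₁₀(2.505e+07) = 73.99 dB SPL.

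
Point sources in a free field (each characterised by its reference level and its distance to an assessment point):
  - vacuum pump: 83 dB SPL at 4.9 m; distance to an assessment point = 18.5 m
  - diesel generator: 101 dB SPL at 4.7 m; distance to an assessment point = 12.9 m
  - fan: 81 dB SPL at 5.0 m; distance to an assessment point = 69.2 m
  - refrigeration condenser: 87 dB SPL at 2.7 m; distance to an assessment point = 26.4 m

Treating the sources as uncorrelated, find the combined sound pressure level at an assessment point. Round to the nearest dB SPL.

92 dB SPL

Apply inverse-square spreading to bring every level to the receiver, then sum 10^(L/10).
vacuum pump: 83 − 20·log₁₀(18.5/4.9) = 83 − 11.54 = 71.46 dB SPL.
diesel generator: 101 − 20·log₁₀(12.9/4.7) = 101 − 8.77 = 92.23 dB SPL.
fan: 81 − 20·log₁₀(69.2/5.0) = 81 − 22.82 = 58.18 dB SPL.
refrigeration condenser: 87 − 20·log₁₀(26.4/2.7) = 87 − 19.80 = 67.20 dB SPL.
Σ 10^(L/10) = 1.691e+09 → L_total = 10·log₁₀(1.691e+09) = 92.28 dB SPL.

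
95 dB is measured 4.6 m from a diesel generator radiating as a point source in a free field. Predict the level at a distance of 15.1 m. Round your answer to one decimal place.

84.7 dB

Point-source attenuation: ΔL = 20·log₁₀(r₂/r₁) = 20·log₁₀(15.1/4.6) = 10.324 dB.
L₂ = 95 − 20·log₁₀(15.1/4.6) = 95 − 10.324 = 84.68 dB.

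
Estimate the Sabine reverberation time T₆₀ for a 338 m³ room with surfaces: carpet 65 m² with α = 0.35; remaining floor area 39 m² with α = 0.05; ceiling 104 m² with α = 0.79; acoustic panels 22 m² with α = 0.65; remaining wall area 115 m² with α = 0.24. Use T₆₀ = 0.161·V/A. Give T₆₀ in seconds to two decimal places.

0.37 s

A = Σ Sᵢαᵢ = 65·0.35 + 39·0.05 + 104·0.79 + 22·0.65 + 115·0.24 = 148.76 m².
T₆₀ = 0.161·V/A = 0.161·338/148.76 = 0.366 s.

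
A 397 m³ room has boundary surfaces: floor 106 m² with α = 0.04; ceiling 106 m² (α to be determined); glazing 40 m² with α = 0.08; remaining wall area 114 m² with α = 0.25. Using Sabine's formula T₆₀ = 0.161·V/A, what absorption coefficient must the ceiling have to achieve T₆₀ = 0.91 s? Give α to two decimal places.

0.32

Required total absorption A = 0.161·397/0.91 = 70.24 m².
Absorption from the other surfaces = 106·0.04 + 40·0.08 + 114·0.25 = 35.94 m², so the ceiling must supply 34.30 m² over 106 m².
α = 34.30/106 = 0.324.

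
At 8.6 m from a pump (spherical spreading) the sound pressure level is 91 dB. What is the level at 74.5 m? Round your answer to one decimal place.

For a point source, L₂ = L₁ − 20·log₁₀(r₂/r₁).
L₂ = 91 − 20·log₁₀(74.5/8.6) = 91 − 18.753 = 72.25 dB.

72.2 dB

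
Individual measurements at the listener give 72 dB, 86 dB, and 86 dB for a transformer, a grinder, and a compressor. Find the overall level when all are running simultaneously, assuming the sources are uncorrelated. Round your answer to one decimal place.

For uncorrelated sources the intensities add, so convert each level to linear form, sum, and take 10·log₁₀ of the total.
Σ 10^(L/10) = 10^(72/10) + 10^(86/10) + 10^(86/10) = 8.121e+08.
L_total = 10·log₁₀(8.121e+08) = 89.10 dB.

89.1 dB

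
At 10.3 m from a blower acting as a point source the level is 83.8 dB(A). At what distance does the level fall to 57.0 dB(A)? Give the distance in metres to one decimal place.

The 26.8 dB drop corresponds to a distance ratio of 10^(26.8/20) for a point source.
r₂ = 10.3·10^((83.8−57.0)/20) = 10.3·10^(26.8/20) = 225.34 m.

225.3 m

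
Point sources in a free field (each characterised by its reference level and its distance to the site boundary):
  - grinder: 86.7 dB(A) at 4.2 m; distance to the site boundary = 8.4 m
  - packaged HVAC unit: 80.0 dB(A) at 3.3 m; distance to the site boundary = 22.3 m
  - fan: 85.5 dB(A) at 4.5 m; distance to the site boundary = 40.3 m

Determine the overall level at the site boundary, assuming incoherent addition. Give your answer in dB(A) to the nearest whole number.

81 dB(A)

Propagate each source to the receiver with L = L_ref − 20·log₁₀(r/r_ref), then add intensities.
grinder: 86.7 − 20·log₁₀(8.4/4.2) = 86.7 − 6.02 = 80.68 dB(A).
packaged HVAC unit: 80.0 − 20·log₁₀(22.3/3.3) = 80.0 − 16.60 = 63.40 dB(A).
fan: 85.5 − 20·log₁₀(40.3/4.5) = 85.5 − 19.04 = 66.46 dB(A).
Σ 10^(L/10) = 1.235e+08 → L_total = 10·log₁₀(1.235e+08) = 80.92 dB(A).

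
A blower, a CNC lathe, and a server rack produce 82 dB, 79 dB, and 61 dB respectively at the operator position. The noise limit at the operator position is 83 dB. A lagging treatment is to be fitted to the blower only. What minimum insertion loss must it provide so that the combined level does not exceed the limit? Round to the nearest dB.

1 dB

Everything except the blower sums to 10^(79/10) + 10^(61/10) = 8.069e+07 in linear terms, 79.07 dB.
To meet 83 dB overall, the treated blower may contribute at most 10^(83/10) − 8.069e+07 = 1.188e+08, i.e. 80.75 dB.
So the blower must be reduced from 82 to 80.75 dB: IL = 1.25 dB.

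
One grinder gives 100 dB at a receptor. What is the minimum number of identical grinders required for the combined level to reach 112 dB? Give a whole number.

16

The shortfall is 112 − 100 = 12.0 dB, and N units add 10·log₁₀ N, so need 10·log₁₀ N ≥ 12.0.
N ≥ 10^(12.0/10) = 15.849, so N = 16.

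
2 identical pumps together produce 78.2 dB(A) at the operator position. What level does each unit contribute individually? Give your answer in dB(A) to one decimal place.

For N identical incoherent sources L_total = L₁ + 10·log₁₀ N, so L₁ = 78.2 − 10·log₁₀(2) = 78.2 − 3.010.

75.2 dB(A)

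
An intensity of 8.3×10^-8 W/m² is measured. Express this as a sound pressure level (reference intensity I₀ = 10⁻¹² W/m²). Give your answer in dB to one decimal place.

Dividing by I₀ shifts the exponent by 12: I/I₀ = 8.3×10^4.
L = 10·(0.9191 + 4) = 49.19 dB.

49.2 dB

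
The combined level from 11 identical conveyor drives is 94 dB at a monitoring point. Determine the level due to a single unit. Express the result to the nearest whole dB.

For N identical incoherent sources L_total = L₁ + 10·log₁₀ N, so L₁ = 94 − 10·log₁₀(11) = 94 − 10.414.

84 dB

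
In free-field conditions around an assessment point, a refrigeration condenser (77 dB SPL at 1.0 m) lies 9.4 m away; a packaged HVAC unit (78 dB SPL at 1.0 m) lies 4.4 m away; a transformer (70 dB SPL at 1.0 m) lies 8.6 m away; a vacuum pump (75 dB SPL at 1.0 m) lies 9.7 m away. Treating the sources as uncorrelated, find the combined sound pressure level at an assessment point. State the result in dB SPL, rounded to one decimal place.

66.3 dB SPL

Apply inverse-square spreading to bring every level to the receiver, then sum 10^(L/10).
refrigeration condenser: 77 − 20·log₁₀(9.4/1.0) = 77 − 19.46 = 57.54 dB SPL.
packaged HVAC unit: 78 − 20·log₁₀(4.4/1.0) = 78 − 12.87 = 65.13 dB SPL.
transformer: 70 − 20·log₁₀(8.6/1.0) = 70 − 18.69 = 51.31 dB SPL.
vacuum pump: 75 − 20·log₁₀(9.7/1.0) = 75 − 19.74 = 55.26 dB SPL.
Σ 10^(L/10) = 4.298e+06 → L_total = 10·log₁₀(4.298e+06) = 66.33 dB SPL.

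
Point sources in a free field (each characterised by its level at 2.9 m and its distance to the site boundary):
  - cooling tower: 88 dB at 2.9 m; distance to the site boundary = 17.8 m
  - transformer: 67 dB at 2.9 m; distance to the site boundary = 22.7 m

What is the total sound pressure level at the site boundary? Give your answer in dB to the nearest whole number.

Propagate each source to the receiver with L = L_ref − 20·log₁₀(r/r_ref), then add intensities.
cooling tower: 88 − 20·log₁₀(17.8/2.9) = 88 − 15.76 = 72.24 dB.
transformer: 67 − 20·log₁₀(22.7/2.9) = 67 − 17.87 = 49.13 dB.
Σ 10^(L/10) = 1.683e+07 → L_total = 10·log₁₀(1.683e+07) = 72.26 dB.

72 dB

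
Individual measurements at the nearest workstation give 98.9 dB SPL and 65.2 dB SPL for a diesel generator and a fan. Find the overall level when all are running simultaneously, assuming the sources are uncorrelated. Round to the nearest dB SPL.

For uncorrelated sources the intensities add, so convert each level to linear form, sum, and take 10·log₁₀ of the total.
Σ 10^(L/10) = 10^(98.9/10) + 10^(65.2/10) = 7.766e+09.
L_total = 10·log₁₀(7.766e+09) = 98.90 dB SPL.

99 dB SPL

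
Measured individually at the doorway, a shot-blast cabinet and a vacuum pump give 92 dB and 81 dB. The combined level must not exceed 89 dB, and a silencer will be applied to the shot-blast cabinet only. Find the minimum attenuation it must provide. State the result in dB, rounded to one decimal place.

The untreated sources together contribute 10^(81/10) = 1.259e+08, i.e. 81.00 dB.
The limit corresponds to 10^(89/10) = 7.943e+08; subtracting the fixed part leaves 6.684e+08 for the shot-blast cabinet, i.e. 88.25 dB.
Required insertion loss = 92 − 88.25 = 3.75 dB.

3.7 dB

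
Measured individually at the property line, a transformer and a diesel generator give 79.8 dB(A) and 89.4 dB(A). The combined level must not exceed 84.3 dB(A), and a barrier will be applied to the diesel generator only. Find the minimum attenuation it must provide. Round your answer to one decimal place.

Everything except the diesel generator sums to 10^(79.8/10) = 9.550e+07 in linear terms, 79.80 dB(A).
To meet 84.3 dB(A) overall, the treated diesel generator may contribute at most 10^(84.3/10) − 9.550e+07 = 1.737e+08, i.e. 82.40 dB(A).
So the diesel generator must be reduced from 89.4 to 82.40 dB(A): IL = 7.00 dB.

7.0 dB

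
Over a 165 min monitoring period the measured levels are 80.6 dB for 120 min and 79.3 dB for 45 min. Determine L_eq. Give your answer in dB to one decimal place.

Weight each interval's intensity by its duration and average over T = 165 min:
Σ tᵢ·10^(Lᵢ/10) = 120·10^(80.6/10) + 45·10^(79.3/10) = 1.761e+10.
L_eq = 10·log₁₀(1.761e+10/165) = 80.28 dB.

80.3 dB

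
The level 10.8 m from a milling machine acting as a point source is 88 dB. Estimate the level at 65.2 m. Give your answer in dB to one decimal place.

For a point source, L₂ = L₁ − 20·log₁₀(r₂/r₁).
L₂ = 88 − 20·log₁₀(65.2/10.8) = 88 − 15.616 = 72.38 dB.

72.4 dB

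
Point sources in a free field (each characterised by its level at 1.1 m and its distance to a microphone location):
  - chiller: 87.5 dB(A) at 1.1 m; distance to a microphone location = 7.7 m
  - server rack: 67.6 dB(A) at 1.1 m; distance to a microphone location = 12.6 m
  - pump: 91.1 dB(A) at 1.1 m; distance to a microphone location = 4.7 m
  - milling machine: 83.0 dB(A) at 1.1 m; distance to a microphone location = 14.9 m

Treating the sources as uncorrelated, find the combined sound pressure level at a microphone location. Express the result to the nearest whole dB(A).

Apply inverse-square spreading to bring every level to the receiver, then sum 10^(L/10).
chiller: 87.5 − 20·log₁₀(7.7/1.1) = 87.5 − 16.90 = 70.60 dB(A).
server rack: 67.6 − 20·log₁₀(12.6/1.1) = 67.6 − 21.18 = 46.42 dB(A).
pump: 91.1 − 20·log₁₀(4.7/1.1) = 91.1 − 12.61 = 78.49 dB(A).
milling machine: 83.0 − 20·log₁₀(14.9/1.1) = 83.0 − 22.64 = 60.36 dB(A).
Σ 10^(L/10) = 8.317e+07 → L_total = 10·log₁₀(8.317e+07) = 79.20 dB(A).

79 dB(A)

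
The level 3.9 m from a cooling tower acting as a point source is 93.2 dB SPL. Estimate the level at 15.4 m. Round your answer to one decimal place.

Spherical spreading from a point source gives a 20·log₁₀(r₂/r₁) drop.
L₂ = 93.2 − 20·log₁₀(15.4/3.9) = 93.2 − 11.929 = 81.27 dB SPL.

81.3 dB SPL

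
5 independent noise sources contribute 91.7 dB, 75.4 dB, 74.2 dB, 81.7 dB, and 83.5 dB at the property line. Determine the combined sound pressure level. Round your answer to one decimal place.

Incoherent sources combine by intensity addition: L_total = 10·log₁₀(Σ 10^(L_i/10)).
Σ 10^(L/10) = 10^(91.7/10) + 10^(75.4/10) + 10^(74.2/10) + 10^(81.7/10) + 10^(83.5/10) = 1.912e+09.
L_total = 10·log₁₀(1.912e+09) = 92.81 dB.

92.8 dB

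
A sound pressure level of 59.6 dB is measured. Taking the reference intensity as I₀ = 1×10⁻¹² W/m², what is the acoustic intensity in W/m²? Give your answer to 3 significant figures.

I = I₀·10^(L/10) = 10⁻¹² × 10^(59.6/10) = 10^(-6.040).

9.12e-07 W/m²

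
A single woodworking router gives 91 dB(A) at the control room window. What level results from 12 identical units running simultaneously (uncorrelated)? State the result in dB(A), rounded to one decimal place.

L_total = L₁ + 10·log₁₀ N for N identical incoherent sources.
L_total = 91 + 10·log₁₀(12) = 91 + 10.792 = 101.79 dB(A).

101.8 dB(A)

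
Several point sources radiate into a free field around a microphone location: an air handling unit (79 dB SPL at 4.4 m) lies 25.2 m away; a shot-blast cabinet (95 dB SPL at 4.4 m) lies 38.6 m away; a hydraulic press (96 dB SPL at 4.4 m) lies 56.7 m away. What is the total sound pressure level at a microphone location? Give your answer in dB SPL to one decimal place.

78.3 dB SPL

First find each source's level at the receiver (point-source: −20·log₁₀(r/r_ref)), then combine on an intensity basis.
air handling unit: 79 − 20·log₁₀(25.2/4.4) = 79 − 15.16 = 63.84 dB SPL.
shot-blast cabinet: 95 − 20·log₁₀(38.6/4.4) = 95 − 18.86 = 76.14 dB SPL.
hydraulic press: 96 − 20·log₁₀(56.7/4.4) = 96 − 22.20 = 73.80 dB SPL.
Σ 10^(L/10) = 6.749e+07 → L_total = 10·log₁₀(6.749e+07) = 78.29 dB SPL.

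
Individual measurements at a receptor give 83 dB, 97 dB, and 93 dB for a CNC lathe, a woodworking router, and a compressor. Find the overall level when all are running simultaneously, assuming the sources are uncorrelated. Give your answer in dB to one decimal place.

For uncorrelated sources the intensities add, so convert each level to linear form, sum, and take 10·log₁₀ of the total.
Σ 10^(L/10) = 10^(83/10) + 10^(97/10) + 10^(93/10) = 7.207e+09.
L_total = 10·log₁₀(7.207e+09) = 98.58 dB.

98.6 dB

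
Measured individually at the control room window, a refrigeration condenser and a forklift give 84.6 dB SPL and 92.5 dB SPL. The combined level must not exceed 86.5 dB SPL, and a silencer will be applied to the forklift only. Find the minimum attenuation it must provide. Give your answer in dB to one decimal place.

Everything except the forklift sums to 10^(84.6/10) = 2.884e+08 in linear terms, 84.60 dB SPL.
To meet 86.5 dB SPL overall, the treated forklift may contribute at most 10^(86.5/10) − 2.884e+08 = 1.583e+08, i.e. 81.99 dB SPL.
Required insertion loss = 92.5 − 81.99 = 10.51 dB.

10.5 dB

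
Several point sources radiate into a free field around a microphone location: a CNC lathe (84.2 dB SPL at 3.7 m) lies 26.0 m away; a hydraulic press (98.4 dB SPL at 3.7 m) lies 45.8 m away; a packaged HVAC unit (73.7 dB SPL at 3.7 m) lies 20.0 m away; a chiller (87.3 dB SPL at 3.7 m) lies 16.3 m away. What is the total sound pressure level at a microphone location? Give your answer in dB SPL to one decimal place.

Propagate each source to the receiver with L = L_ref − 20·log₁₀(r/r_ref), then add intensities.
CNC lathe: 84.2 − 20·log₁₀(26.0/3.7) = 84.2 − 16.94 = 67.26 dB SPL.
hydraulic press: 98.4 − 20·log₁₀(45.8/3.7) = 98.4 − 21.85 = 76.55 dB SPL.
packaged HVAC unit: 73.7 − 20·log₁₀(20.0/3.7) = 73.7 − 14.66 = 59.04 dB SPL.
chiller: 87.3 − 20·log₁₀(16.3/3.7) = 87.3 − 12.88 = 74.42 dB SPL.
Σ 10^(L/10) = 7.895e+07 → L_total = 10·log₁₀(7.895e+07) = 78.97 dB SPL.

79.0 dB SPL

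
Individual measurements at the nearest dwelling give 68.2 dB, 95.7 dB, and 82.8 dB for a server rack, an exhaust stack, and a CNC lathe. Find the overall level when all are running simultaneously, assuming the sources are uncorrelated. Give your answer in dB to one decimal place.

Incoherent sources combine by intensity addition: L_total = 10·log₁₀(Σ 10^(L_i/10)).
Σ 10^(L/10) = 10^(68.2/10) + 10^(95.7/10) + 10^(82.8/10) = 3.913e+09.
L_total = 10·log₁₀(3.913e+09) = 95.92 dB.

95.9 dB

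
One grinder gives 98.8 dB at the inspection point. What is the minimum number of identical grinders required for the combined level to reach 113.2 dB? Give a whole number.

Need L₁ + 10·log₁₀ N ≥ 113.2, i.e. log₁₀ N ≥ 1.44.
N ≥ 10^(14.4/10) = 27.542, so N = 28.

28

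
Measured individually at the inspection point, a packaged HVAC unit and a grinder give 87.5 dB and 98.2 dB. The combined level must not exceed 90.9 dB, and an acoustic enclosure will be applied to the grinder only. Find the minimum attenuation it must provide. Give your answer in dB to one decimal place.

10.0 dB

The untreated sources together contribute 10^(87.5/10) = 5.623e+08, i.e. 87.50 dB.
The limit corresponds to 10^(90.9/10) = 1.230e+09; subtracting the fixed part leaves 6.679e+08 for the grinder, i.e. 88.25 dB.
So the grinder must be reduced from 98.2 to 88.25 dB: IL = 9.95 dB.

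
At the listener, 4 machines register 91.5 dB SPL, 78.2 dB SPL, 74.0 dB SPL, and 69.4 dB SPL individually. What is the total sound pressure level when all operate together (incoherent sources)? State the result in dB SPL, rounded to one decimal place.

For uncorrelated sources the intensities add, so convert each level to linear form, sum, and take 10·log₁₀ of the total.
Σ 10^(L/10) = 10^(91.5/10) + 10^(78.2/10) + 10^(74.0/10) + 10^(69.4/10) = 1.512e+09.
L_total = 10·log₁₀(1.512e+09) = 91.80 dB SPL.

91.8 dB SPL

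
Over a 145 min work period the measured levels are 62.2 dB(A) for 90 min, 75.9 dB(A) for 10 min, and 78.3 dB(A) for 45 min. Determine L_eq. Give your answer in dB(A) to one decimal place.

The energy average is taken in the linear domain: L_eq = 10·log₁₀[(Σ tᵢ·10^(Lᵢ/10))/T], T = 145 min.
Σ tᵢ·10^(Lᵢ/10) = 90·10^(62.2/10) + 10·10^(75.9/10) + 45·10^(78.3/10) = 3.581e+09.
L_eq = 10·log₁₀(3.581e+09/145) = 73.93 dB(A).

73.9 dB(A)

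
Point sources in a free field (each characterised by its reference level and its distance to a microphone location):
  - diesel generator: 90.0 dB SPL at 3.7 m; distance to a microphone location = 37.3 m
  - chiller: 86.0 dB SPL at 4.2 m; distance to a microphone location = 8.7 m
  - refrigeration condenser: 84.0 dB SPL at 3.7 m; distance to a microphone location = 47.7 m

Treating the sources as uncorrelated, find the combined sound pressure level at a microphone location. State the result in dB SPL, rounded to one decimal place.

80.2 dB SPL

First find each source's level at the receiver (point-source: −20·log₁₀(r/r_ref)), then combine on an intensity basis.
diesel generator: 90.0 − 20·log₁₀(37.3/3.7) = 90.0 − 20.07 = 69.93 dB SPL.
chiller: 86.0 − 20·log₁₀(8.7/4.2) = 86.0 − 6.33 = 79.67 dB SPL.
refrigeration condenser: 84.0 − 20·log₁₀(47.7/3.7) = 84.0 − 22.21 = 61.79 dB SPL.
Σ 10^(L/10) = 1.041e+08 → L_total = 10·log₁₀(1.041e+08) = 80.18 dB SPL.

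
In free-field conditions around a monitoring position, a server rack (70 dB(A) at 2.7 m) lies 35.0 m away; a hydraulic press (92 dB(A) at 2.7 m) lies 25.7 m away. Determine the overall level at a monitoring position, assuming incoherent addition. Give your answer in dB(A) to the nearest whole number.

72 dB(A)

Propagate each source to the receiver with L = L_ref − 20·log₁₀(r/r_ref), then add intensities.
server rack: 70 − 20·log₁₀(35.0/2.7) = 70 − 22.25 = 47.75 dB(A).
hydraulic press: 92 − 20·log₁₀(25.7/2.7) = 92 − 19.57 = 72.43 dB(A).
Σ 10^(L/10) = 1.755e+07 → L_total = 10·log₁₀(1.755e+07) = 72.44 dB(A).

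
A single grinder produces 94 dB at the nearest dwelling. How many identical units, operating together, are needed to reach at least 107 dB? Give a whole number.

N identical sources give L₁ + 10·log₁₀ N, so require 10·log₁₀ N ≥ 107 − 94 = 13.0 dB.
N ≥ 10^(13.0/10) = 19.953, so N = 20.

20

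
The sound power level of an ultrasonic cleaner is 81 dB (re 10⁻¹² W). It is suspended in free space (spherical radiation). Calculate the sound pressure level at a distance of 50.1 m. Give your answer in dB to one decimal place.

36.0 dB

Free-field spherical radiation: L_p = L_w − 10·log₁₀(4π·r²), r = 50.1 m.
4π·r² = 3.154e+04 m², 10·log₁₀ of that is 44.989 dB.
L_p = 81 − 44.989 = 36.01 dB.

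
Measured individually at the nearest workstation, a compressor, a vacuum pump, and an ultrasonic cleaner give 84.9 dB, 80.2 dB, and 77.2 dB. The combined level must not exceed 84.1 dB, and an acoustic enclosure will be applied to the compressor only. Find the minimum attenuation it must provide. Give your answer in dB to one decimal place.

4.9 dB

Everything except the compressor sums to 10^(80.2/10) + 10^(77.2/10) = 1.572e+08 in linear terms, 81.96 dB.
To meet 84.1 dB overall, the treated compressor may contribute at most 10^(84.1/10) − 1.572e+08 = 9.985e+07, i.e. 79.99 dB.
Required insertion loss = 84.9 − 79.99 = 4.91 dB.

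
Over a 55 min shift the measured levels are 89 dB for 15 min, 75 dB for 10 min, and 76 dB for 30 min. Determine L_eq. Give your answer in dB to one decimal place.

83.9 dB

L_eq = 10·log₁₀[(1/T)·Σ tᵢ·10^(Lᵢ/10)] with T = 55 min.
Σ tᵢ·10^(Lᵢ/10) = 15·10^(89/10) + 10·10^(75/10) + 30·10^(76/10) = 1.343e+10.
L_eq = 10·log₁₀(1.343e+10/55) = 83.88 dB.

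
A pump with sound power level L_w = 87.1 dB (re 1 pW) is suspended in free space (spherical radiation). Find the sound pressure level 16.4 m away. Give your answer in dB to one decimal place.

Free-field spherical radiation: L_p = L_w − 10·log₁₀(4π·r²), r = 16.4 m.
4π·r² = 3380 m², 10·log₁₀ of that is 35.289 dB.
L_p = 87.1 − 35.289 = 51.81 dB.

51.8 dB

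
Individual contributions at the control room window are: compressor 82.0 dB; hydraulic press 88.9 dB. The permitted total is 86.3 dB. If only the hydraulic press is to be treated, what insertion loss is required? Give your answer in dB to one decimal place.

4.6 dB

Fixed contribution from the other source: Σ 10^(L/10) = 10^(82.0/10) = 1.585e+08 (82.00 dB).
The limit corresponds to 10^(86.3/10) = 4.266e+08; subtracting the fixed part leaves 2.681e+08 for the hydraulic press, i.e. 84.28 dB.
So the hydraulic press must be reduced from 88.9 to 84.28 dB: IL = 4.62 dB.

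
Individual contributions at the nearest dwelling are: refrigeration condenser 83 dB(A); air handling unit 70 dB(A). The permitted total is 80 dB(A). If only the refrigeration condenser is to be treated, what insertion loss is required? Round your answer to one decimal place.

3.5 dB

Fixed contribution from the other source: Σ 10^(L/10) = 10^(70/10) = 1.000e+07 (70.00 dB(A)).
The limit corresponds to 10^(80/10) = 1.000e+08; subtracting the fixed part leaves 9.000e+07 for the refrigeration condenser, i.e. 79.54 dB(A).
So the refrigeration condenser must be reduced from 83 to 79.54 dB(A): IL = 3.46 dB.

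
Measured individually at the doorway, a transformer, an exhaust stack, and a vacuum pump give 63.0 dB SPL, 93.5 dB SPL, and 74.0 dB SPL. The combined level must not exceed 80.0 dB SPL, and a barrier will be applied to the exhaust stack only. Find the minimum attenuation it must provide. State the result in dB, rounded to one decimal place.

Everything except the exhaust stack sums to 10^(63.0/10) + 10^(74.0/10) = 2.711e+07 in linear terms, 74.33 dB SPL.
To meet 80.0 dB SPL overall, the treated exhaust stack may contribute at most 10^(80.0/10) − 2.711e+07 = 7.289e+07, i.e. 78.63 dB SPL.
Required insertion loss = 93.5 − 78.63 = 14.87 dB.

14.9 dB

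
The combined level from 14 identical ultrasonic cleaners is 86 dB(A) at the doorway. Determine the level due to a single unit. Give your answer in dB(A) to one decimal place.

74.5 dB(A)

For N identical incoherent sources L_total = L₁ + 10·log₁₀ N, so L₁ = 86 − 10·log₁₀(14) = 86 − 11.461.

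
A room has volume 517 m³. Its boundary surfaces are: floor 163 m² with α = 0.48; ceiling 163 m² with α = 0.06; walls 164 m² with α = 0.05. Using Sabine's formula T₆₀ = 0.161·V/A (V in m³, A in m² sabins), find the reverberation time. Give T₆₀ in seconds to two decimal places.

A = Σ Sᵢαᵢ = 163·0.48 + 163·0.06 + 164·0.05 = 96.22 m².
T₆₀ = 0.161 × 517 / 96.22 = 0.865 s.

0.87 s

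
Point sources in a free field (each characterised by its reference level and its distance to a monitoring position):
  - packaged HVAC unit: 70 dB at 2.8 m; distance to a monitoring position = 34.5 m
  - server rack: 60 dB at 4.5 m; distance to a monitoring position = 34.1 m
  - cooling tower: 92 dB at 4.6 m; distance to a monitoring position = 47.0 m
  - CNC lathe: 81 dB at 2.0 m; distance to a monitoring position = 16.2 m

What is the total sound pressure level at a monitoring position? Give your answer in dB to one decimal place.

72.4 dB

Apply inverse-square spreading to bring every level to the receiver, then sum 10^(L/10).
packaged HVAC unit: 70 − 20·log₁₀(34.5/2.8) = 70 − 21.81 = 48.19 dB.
server rack: 60 − 20·log₁₀(34.1/4.5) = 60 − 17.59 = 42.41 dB.
cooling tower: 92 − 20·log₁₀(47.0/4.6) = 92 − 20.19 = 71.81 dB.
CNC lathe: 81 − 20·log₁₀(16.2/2.0) = 81 − 18.17 = 62.83 dB.
Σ 10^(L/10) = 1.718e+07 → L_total = 10·log₁₀(1.718e+07) = 72.35 dB.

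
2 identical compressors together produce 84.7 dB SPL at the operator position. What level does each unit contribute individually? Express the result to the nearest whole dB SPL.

For N identical incoherent sources L_total = L₁ + 10·log₁₀ N, so L₁ = 84.7 − 10·log₁₀(2) = 84.7 − 3.010.

82 dB SPL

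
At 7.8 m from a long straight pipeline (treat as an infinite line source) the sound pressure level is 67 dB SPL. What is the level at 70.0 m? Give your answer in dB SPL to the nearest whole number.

57 dB SPL

Cylindrical spreading from a line source gives a 10·log₁₀(r₂/r₁) drop.
L₂ = 67 − 10·log₁₀(70.0/7.8) = 67 − 9.530 = 57.47 dB SPL.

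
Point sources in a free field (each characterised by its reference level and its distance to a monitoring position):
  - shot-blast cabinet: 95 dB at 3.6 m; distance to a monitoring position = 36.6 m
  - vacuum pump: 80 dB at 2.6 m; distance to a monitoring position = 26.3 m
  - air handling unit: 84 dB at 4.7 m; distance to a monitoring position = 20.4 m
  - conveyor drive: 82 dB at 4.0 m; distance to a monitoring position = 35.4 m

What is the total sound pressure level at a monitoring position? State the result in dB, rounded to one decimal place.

76.7 dB

Propagate each source to the receiver with L = L_ref − 20·log₁₀(r/r_ref), then add intensities.
shot-blast cabinet: 95 − 20·log₁₀(36.6/3.6) = 95 − 20.14 = 74.86 dB.
vacuum pump: 80 − 20·log₁₀(26.3/2.6) = 80 − 20.10 = 59.90 dB.
air handling unit: 84 − 20·log₁₀(20.4/4.7) = 84 − 12.75 = 71.25 dB.
conveyor drive: 82 − 20·log₁₀(35.4/4.0) = 82 − 18.94 = 63.06 dB.
Σ 10^(L/10) = 4.693e+07 → L_total = 10·log₁₀(4.693e+07) = 76.71 dB.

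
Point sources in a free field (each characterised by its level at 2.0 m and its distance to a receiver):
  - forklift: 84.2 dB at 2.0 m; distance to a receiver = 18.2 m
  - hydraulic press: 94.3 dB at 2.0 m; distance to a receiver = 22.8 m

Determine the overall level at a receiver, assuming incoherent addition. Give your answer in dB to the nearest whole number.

Apply inverse-square spreading to bring every level to the receiver, then sum 10^(L/10).
forklift: 84.2 − 20·log₁₀(18.2/2.0) = 84.2 − 19.18 = 65.02 dB.
hydraulic press: 94.3 − 20·log₁₀(22.8/2.0) = 94.3 − 21.14 = 73.16 dB.
Σ 10^(L/10) = 2.389e+07 → L_total = 10·log₁₀(2.389e+07) = 73.78 dB.

74 dB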